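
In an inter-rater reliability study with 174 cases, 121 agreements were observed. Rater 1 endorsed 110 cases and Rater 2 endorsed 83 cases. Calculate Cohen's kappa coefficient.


P_o = 121/174 = 0.695402
P_e = (110*83 + 64*91) / 30276 = 0.493923
kappa = (P_o - P_e) / (1 - P_e)
kappa = (0.695402 - 0.493923) / (1 - 0.493923)
kappa = 0.3981

0.3981


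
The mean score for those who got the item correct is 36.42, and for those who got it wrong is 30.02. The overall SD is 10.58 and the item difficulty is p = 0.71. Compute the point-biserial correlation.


q = 1 - p = 0.29
rpb = ((M1 - M0) / SD) * sqrt(p * q)
rpb = ((36.42 - 30.02) / 10.58) * sqrt(0.71 * 0.29)
rpb = 0.2745

0.2745


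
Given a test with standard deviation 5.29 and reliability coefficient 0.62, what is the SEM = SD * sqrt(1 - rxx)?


SEM = SD * sqrt(1 - rxx)
SEM = 5.29 * sqrt(1 - 0.62)
SEM = 5.29 * sqrt(0.38) = 5.29 * 0.616441
SEM = 3.261

3.261


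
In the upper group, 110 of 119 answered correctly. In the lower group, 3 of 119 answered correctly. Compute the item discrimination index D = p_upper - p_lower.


p_upper = 110/119 = 0.9244
p_lower = 3/119 = 0.0252
D = 0.9244 - 0.0252 = 0.8992

0.8992


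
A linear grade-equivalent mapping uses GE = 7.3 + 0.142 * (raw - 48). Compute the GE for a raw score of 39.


raw - median = 39 - 48 = -9
slope * diff = 0.142 * -9 = -1.278
GE = 7.3 + -1.278
GE = 6.022

6.022


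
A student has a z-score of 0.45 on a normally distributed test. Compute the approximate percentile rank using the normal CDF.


CDF(z) = 0.5 * (1 + erf(z/sqrt(2)))
erf(0.3182) = 0.3473
CDF = 0.6736
Percentile rank = 0.6736 * 100 = 67.36

67.36


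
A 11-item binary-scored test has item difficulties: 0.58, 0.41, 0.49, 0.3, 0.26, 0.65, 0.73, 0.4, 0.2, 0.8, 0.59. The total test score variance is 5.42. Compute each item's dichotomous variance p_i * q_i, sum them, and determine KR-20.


For each item, compute p_i * q_i:
  Item 1: 0.58 * 0.42 = 0.2436
  Item 2: 0.41 * 0.59 = 0.2419
  Item 3: 0.49 * 0.51 = 0.2499
  Item 4: 0.3 * 0.7 = 0.21
  Item 5: 0.26 * 0.74 = 0.1924
  Item 6: 0.65 * 0.35 = 0.2275
  Item 7: 0.73 * 0.27 = 0.1971
  Item 8: 0.4 * 0.6 = 0.24
  Item 9: 0.2 * 0.8 = 0.16
  Item 10: 0.8 * 0.2 = 0.16
  Item 11: 0.59 * 0.41 = 0.2419
Sum(p_i * q_i) = 0.2436 + 0.2419 + 0.2499 + 0.21 + 0.1924 + 0.2275 + 0.1971 + 0.24 + 0.16 + 0.16 + 0.2419 = 2.3643
KR-20 = (k/(k-1)) * (1 - Sum(p_i*q_i) / Var_total)
= (11/10) * (1 - 2.3643/5.42)
= 1.1 * 0.5638
KR-20 = 0.6202

0.6202


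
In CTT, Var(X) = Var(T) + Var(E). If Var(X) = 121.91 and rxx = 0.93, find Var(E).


var_true = rxx * var_obs = 0.93 * 121.91 = 113.3763
var_error = var_obs - var_true
var_error = 121.91 - 113.3763
var_error = 8.5337

8.5337


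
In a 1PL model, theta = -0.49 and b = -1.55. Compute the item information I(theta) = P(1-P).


P = 1/(1+exp(-(-0.49--1.55))) = 0.7427
I = P*(1-P) = 0.7427 * 0.2573
I = 0.1911

0.1911


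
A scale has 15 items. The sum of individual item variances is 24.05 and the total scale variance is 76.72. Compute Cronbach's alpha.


alpha = (k/(k-1)) * (1 - sum(si^2)/s_total^2)
= (15/14) * (1 - 24.05/76.72)
alpha = 0.7356

0.7356


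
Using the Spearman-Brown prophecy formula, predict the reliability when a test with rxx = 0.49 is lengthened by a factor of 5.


r_new = (n * rxx) / (1 + (n-1) * rxx)
r_new = (5 * 0.49) / (1 + 4 * 0.49)
r_new = 2.45 / 2.96
r_new = 0.8277

0.8277


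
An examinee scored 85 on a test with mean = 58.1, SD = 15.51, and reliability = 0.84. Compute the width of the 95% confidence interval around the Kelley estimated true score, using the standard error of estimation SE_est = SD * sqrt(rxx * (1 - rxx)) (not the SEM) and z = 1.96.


True score estimate = 0.84*85 + 0.16*58.1 = 80.696
SE_est = SD * sqrt(rxx * (1 - rxx)) = 15.51 * sqrt(0.84 * 0.16) = 15.51 * sqrt(0.1344) = 5.68606
CI = T_est +/- z * SE_est, so width = 2 * z * SE_est = 2 * 1.96 * 5.68606
Width = 22.2894

22.2894


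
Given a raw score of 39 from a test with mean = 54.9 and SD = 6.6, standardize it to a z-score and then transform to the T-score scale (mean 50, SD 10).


z = (X - mean) / SD = (39 - 54.9) / 6.6
z = -15.9 / 6.6
z = -2.4091
T-score = T = 50 + 10z
Carry z at full precision (z = -15.9 / 6.6) into the conversion:
T-score = 50 + 10 * (-15.9 / 6.6) = 50 + -159 / 6.6
T-score = 50 + -24.0909
T-score = 25.9091

25.9091


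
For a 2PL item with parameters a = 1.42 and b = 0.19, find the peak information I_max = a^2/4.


For 2PL, max info at theta = b = 0.19
I_max = a^2 / 4 = 1.42^2 / 4
= 2.0164 / 4
I_max = 0.5041

0.5041


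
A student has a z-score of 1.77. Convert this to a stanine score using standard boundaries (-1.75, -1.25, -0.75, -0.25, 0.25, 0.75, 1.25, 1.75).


Stanine boundaries: [-1.75, -1.25, -0.75, -0.25, 0.25, 0.75, 1.25, 1.75]
z = 1.77
Check each boundary:
  z >= -1.75 -> could be stanine 2
  z >= -1.25 -> could be stanine 3
  z >= -0.75 -> could be stanine 4
  z >= -0.25 -> could be stanine 5
  z >= 0.25 -> could be stanine 6
  z >= 0.75 -> could be stanine 7
  z >= 1.25 -> could be stanine 8
  z >= 1.75 -> could be stanine 9
Highest qualifying boundary gives stanine = 9

9


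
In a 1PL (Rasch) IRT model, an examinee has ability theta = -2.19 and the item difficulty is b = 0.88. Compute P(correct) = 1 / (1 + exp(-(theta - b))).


theta - b = -2.19 - 0.88 = -3.07
exp(-(theta - b)) = exp(3.07) = 21.5419
P = 1 / (1 + 21.5419)
P = 0.0444

0.0444


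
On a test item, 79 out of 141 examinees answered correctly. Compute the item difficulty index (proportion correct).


Item difficulty p = number correct / total examinees
p = 79 / 141
p = 0.5603

0.5603


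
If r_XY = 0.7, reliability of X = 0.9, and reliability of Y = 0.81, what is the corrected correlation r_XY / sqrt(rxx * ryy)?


r_corrected = rxy / sqrt(rxx * ryy)
= 0.7 / sqrt(0.9 * 0.81)
= 0.7 / sqrt(0.729)
= 0.7 / 0.853815
r_corrected = 0.8198

0.8198


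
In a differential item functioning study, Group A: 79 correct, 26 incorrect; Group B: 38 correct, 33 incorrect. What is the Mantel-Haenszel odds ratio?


Odds_A = 79/26 = 3.0385
Odds_B = 38/33 = 1.1515
OR = Odds_A / Odds_B = 3.0385 / 1.1515
Exactly, OR = (79 * 33) / (26 * 38) = 2607 / 988
OR = 2.6387

2.6387


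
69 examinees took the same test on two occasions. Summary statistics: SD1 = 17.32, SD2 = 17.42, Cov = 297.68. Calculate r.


r = cov(X,Y) / (SD_X * SD_Y)
r = 297.68 / (17.32 * 17.42)
r = 297.68 / 301.7144
r = 0.9866

0.9866


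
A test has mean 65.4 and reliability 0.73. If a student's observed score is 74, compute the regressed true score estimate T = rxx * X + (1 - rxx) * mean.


T_est = rxx * X + (1 - rxx) * mean
T_est = 0.73 * 74 + 0.27 * 65.4
T_est = 54.02 + 17.658
T_est = 71.678

71.678


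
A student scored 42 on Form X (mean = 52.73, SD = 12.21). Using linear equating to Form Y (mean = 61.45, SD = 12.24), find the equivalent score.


slope = SD_Y / SD_X = 12.24 / 12.21 ~ 1.0025
intercept = mean_Y - slope * mean_X = 61.45 - (12.24 / 12.21) * 52.73 ~ 8.5904
Y = slope * X + intercept. To avoid rounding drift from the rounded slope/intercept, evaluate the equivalent form Y = mean_Y + SD_Y * (X - mean_X) / SD_X at full precision:
Y = 61.45 + 12.24 * (42 - 52.73) / 12.21
Y = 61.45 - 12.24 * 10.73 / 12.21
Y = 61.45 - 131.3352 / 12.21
Y = 61.45 - 10.7564
Y = 50.6936

50.6936


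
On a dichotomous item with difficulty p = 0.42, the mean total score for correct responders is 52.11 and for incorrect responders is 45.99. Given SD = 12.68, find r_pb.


q = 1 - p = 0.58
rpb = ((M1 - M0) / SD) * sqrt(p * q)
rpb = ((52.11 - 45.99) / 12.68) * sqrt(0.42 * 0.58)
rpb = 0.2382

0.2382


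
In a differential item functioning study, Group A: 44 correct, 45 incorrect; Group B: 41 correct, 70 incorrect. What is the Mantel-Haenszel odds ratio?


Odds_A = 44/45 = 0.9778
Odds_B = 41/70 = 0.5857
OR = Odds_A / Odds_B = 0.9778 / 0.5857
Exactly, OR = (44 * 70) / (45 * 41) = 3080 / 1845
OR = 1.6694

1.6694


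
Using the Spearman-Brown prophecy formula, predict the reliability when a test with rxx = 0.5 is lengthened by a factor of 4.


r_new = (n * rxx) / (1 + (n-1) * rxx)
r_new = (4 * 0.5) / (1 + 3 * 0.5)
r_new = 2.0 / 2.5
r_new = 0.8

0.8


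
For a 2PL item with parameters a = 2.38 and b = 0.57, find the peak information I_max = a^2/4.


For 2PL, max info at theta = b = 0.57
I_max = a^2 / 4 = 2.38^2 / 4
= 5.6644 / 4
I_max = 1.4161

1.4161


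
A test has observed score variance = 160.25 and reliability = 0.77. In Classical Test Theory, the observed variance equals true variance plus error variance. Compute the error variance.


var_true = rxx * var_obs = 0.77 * 160.25 = 123.3925
var_error = var_obs - var_true
var_error = 160.25 - 123.3925
var_error = 36.8575

36.8575


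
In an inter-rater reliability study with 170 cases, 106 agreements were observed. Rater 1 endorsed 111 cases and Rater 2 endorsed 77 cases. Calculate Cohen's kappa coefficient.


P_o = 106/170 = 0.623529
P_e = (111*77 + 59*93) / 28900 = 0.485606
kappa = (P_o - P_e) / (1 - P_e)
kappa = (0.623529 - 0.485606) / (1 - 0.485606)
kappa = 0.2681

0.2681


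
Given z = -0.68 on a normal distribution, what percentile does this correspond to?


CDF(z) = 0.5 * (1 + erf(z/sqrt(2)))
erf(-0.4808) = -0.5035
CDF = 0.2483
Percentile rank = 0.2483 * 100 = 24.83

24.83


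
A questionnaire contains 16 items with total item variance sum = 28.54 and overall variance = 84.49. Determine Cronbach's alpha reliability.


alpha = (k/(k-1)) * (1 - sum(si^2)/s_total^2)
= (16/15) * (1 - 28.54/84.49)
alpha = 0.7064

0.7064


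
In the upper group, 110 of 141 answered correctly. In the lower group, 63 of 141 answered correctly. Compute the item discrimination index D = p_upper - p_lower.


p_upper = 110/141 = 0.7801
p_lower = 63/141 = 0.4468
D = 0.7801 - 0.4468 = 0.3333

0.3333


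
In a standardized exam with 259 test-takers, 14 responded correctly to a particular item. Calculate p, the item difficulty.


Item difficulty p = number correct / total examinees
p = 14 / 259
p = 0.0541

0.0541


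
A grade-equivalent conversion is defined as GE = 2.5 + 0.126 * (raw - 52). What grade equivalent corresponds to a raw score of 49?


raw - median = 49 - 52 = -3
slope * diff = 0.126 * -3 = -0.378
GE = 2.5 + -0.378
GE = 2.122

2.122


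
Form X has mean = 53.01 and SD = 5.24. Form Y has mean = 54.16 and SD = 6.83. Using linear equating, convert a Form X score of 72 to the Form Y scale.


slope = SD_Y / SD_X = 6.83 / 5.24 ~ 1.3034
intercept = mean_Y - slope * mean_X = 54.16 - (6.83 / 5.24) * 53.01 ~ -14.9351
Y = slope * X + intercept. To avoid rounding drift from the rounded slope/intercept, evaluate the equivalent form Y = mean_Y + SD_Y * (X - mean_X) / SD_X at full precision:
Y = 54.16 + 6.83 * (72 - 53.01) / 5.24
Y = 54.16 + 6.83 * 18.99 / 5.24
Y = 54.16 + 129.7017 / 5.24
Y = 54.16 + 24.7522
Y = 78.9122

78.9122


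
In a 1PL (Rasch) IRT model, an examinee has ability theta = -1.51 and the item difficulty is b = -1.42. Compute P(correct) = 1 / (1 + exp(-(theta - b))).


theta - b = -1.51 - -1.42 = -0.09
exp(-(theta - b)) = exp(0.09) = 1.0942
P = 1 / (1 + 1.0942)
P = 0.4775

0.4775


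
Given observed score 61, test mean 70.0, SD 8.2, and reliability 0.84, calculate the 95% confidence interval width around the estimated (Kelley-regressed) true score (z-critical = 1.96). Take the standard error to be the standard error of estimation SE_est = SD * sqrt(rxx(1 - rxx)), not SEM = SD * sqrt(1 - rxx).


True score estimate = 0.84*61 + 0.16*70.0 = 62.44
SE_est = SD * sqrt(rxx * (1 - rxx)) = 8.2 * sqrt(0.84 * 0.16) = 8.2 * sqrt(0.1344) = 3.00617
CI = T_est +/- z * SE_est, so width = 2 * z * SE_est = 2 * 1.96 * 3.00617
Width = 11.7842

11.7842


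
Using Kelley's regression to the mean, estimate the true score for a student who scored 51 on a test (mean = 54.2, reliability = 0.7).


T_est = rxx * X + (1 - rxx) * mean
T_est = 0.7 * 51 + 0.3 * 54.2
T_est = 35.7 + 16.26
T_est = 51.96

51.96


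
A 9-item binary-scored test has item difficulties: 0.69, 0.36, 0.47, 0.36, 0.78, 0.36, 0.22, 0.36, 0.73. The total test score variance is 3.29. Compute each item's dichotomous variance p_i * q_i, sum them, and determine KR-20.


For each item, compute p_i * q_i:
  Item 1: 0.69 * 0.31 = 0.2139
  Item 2: 0.36 * 0.64 = 0.2304
  Item 3: 0.47 * 0.53 = 0.2491
  Item 4: 0.36 * 0.64 = 0.2304
  Item 5: 0.78 * 0.22 = 0.1716
  Item 6: 0.36 * 0.64 = 0.2304
  Item 7: 0.22 * 0.78 = 0.1716
  Item 8: 0.36 * 0.64 = 0.2304
  Item 9: 0.73 * 0.27 = 0.1971
Sum(p_i * q_i) = 0.2139 + 0.2304 + 0.2491 + 0.2304 + 0.1716 + 0.2304 + 0.1716 + 0.2304 + 0.1971 = 1.9249
KR-20 = (k/(k-1)) * (1 - Sum(p_i*q_i) / Var_total)
= (9/8) * (1 - 1.9249/3.29)
= 1.125 * 0.4149
KR-20 = 0.4668

0.4668


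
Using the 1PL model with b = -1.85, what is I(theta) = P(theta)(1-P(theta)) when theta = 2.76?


P = 1/(1+exp(-(2.76--1.85))) = 0.9901
I = P*(1-P) = 0.9901 * 0.0099
I = 0.0098

0.0098


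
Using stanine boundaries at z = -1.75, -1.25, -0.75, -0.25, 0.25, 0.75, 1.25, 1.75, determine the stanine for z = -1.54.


Stanine boundaries: [-1.75, -1.25, -0.75, -0.25, 0.25, 0.75, 1.25, 1.75]
z = -1.54
Check each boundary:
  z >= -1.75 -> could be stanine 2
  z < -1.25
  z < -0.75
  z < -0.25
  z < 0.25
  z < 0.75
  z < 1.25
  z < 1.75
Highest qualifying boundary gives stanine = 2

2


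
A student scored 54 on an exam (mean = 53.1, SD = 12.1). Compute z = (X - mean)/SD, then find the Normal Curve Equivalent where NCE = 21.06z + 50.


z = (X - mean) / SD = (54 - 53.1) / 12.1
z = 0.9 / 12.1
z = 0.0744
NCE = NCE = 21.06z + 50
Carry z at full precision (z = 0.9 / 12.1) into the conversion:
NCE = 21.06 * (0.9 / 12.1) + 50 = 18.954 / 12.1 + 50
NCE = 1.5664 + 50
NCE = 51.5664

51.5664


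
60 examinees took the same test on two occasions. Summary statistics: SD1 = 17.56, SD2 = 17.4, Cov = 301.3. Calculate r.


r = cov(X,Y) / (SD_X * SD_Y)
r = 301.3 / (17.56 * 17.4)
r = 301.3 / 305.544
r = 0.9861

0.9861


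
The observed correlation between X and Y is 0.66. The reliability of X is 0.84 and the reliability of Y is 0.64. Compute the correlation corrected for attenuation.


r_corrected = rxy / sqrt(rxx * ryy)
= 0.66 / sqrt(0.84 * 0.64)
= 0.66 / sqrt(0.5376)
= 0.66 / 0.733212
r_corrected = 0.9001

0.9001


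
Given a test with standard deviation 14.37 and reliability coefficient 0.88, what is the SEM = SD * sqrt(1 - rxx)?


SEM = SD * sqrt(1 - rxx)
SEM = 14.37 * sqrt(1 - 0.88)
SEM = 14.37 * sqrt(0.12) = 14.37 * 0.34641
SEM = 4.9779

4.9779


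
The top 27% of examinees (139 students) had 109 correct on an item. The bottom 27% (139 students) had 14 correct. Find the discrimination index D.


p_upper = 109/139 = 0.7842
p_lower = 14/139 = 0.1007
D = 0.7842 - 0.1007 = 0.6835

0.6835


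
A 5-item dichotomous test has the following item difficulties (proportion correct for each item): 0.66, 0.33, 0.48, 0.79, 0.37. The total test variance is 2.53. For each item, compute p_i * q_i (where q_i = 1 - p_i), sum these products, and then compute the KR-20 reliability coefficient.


For each item, compute p_i * q_i:
  Item 1: 0.66 * 0.34 = 0.2244
  Item 2: 0.33 * 0.67 = 0.2211
  Item 3: 0.48 * 0.52 = 0.2496
  Item 4: 0.79 * 0.21 = 0.1659
  Item 5: 0.37 * 0.63 = 0.2331
Sum(p_i * q_i) = 0.2244 + 0.2211 + 0.2496 + 0.1659 + 0.2331 = 1.0941
KR-20 = (k/(k-1)) * (1 - Sum(p_i*q_i) / Var_total)
= (5/4) * (1 - 1.0941/2.53)
= 1.25 * 0.5675
KR-20 = 0.7094

0.7094


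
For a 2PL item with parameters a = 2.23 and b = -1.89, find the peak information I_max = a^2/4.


For 2PL, max info at theta = b = -1.89
I_max = a^2 / 4 = 2.23^2 / 4
= 4.9729 / 4
I_max = 1.2432

1.2432


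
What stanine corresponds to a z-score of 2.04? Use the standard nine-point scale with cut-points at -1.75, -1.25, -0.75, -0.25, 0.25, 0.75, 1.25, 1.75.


Stanine boundaries: [-1.75, -1.25, -0.75, -0.25, 0.25, 0.75, 1.25, 1.75]
z = 2.04
Check each boundary:
  z >= -1.75 -> could be stanine 2
  z >= -1.25 -> could be stanine 3
  z >= -0.75 -> could be stanine 4
  z >= -0.25 -> could be stanine 5
  z >= 0.25 -> could be stanine 6
  z >= 0.75 -> could be stanine 7
  z >= 1.25 -> could be stanine 8
  z >= 1.75 -> could be stanine 9
Highest qualifying boundary gives stanine = 9

9


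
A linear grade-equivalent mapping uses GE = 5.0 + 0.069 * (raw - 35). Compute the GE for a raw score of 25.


raw - median = 25 - 35 = -10
slope * diff = 0.069 * -10 = -0.69
GE = 5.0 + -0.69
GE = 4.31

4.31


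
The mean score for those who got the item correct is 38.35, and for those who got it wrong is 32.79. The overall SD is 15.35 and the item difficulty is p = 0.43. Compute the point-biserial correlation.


q = 1 - p = 0.57
rpb = ((M1 - M0) / SD) * sqrt(p * q)
rpb = ((38.35 - 32.79) / 15.35) * sqrt(0.43 * 0.57)
rpb = 0.1793

0.1793


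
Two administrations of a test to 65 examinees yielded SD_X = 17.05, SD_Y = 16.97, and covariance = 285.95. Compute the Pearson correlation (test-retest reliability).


r = cov(X,Y) / (SD_X * SD_Y)
r = 285.95 / (17.05 * 16.97)
r = 285.95 / 289.3385
r = 0.9883

0.9883


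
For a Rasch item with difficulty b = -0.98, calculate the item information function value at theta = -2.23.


P = 1/(1+exp(-(-2.23--0.98))) = 0.2227
I = P*(1-P) = 0.2227 * 0.7773
I = 0.1731

0.1731


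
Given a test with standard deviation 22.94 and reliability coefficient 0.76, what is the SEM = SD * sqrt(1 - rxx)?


SEM = SD * sqrt(1 - rxx)
SEM = 22.94 * sqrt(1 - 0.76)
SEM = 22.94 * sqrt(0.24) = 22.94 * 0.489898
SEM = 11.2383

11.2383


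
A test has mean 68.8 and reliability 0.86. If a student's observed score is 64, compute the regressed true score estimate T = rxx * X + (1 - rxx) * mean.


T_est = rxx * X + (1 - rxx) * mean
T_est = 0.86 * 64 + 0.14 * 68.8
T_est = 55.04 + 9.632
T_est = 64.672

64.672


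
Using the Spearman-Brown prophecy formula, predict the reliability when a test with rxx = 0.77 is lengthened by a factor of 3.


r_new = (n * rxx) / (1 + (n-1) * rxx)
r_new = (3 * 0.77) / (1 + 2 * 0.77)
r_new = 2.31 / 2.54
r_new = 0.9094

0.9094


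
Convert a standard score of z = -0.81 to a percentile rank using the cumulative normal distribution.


CDF(z) = 0.5 * (1 + erf(z/sqrt(2)))
erf(-0.5728) = -0.5821
CDF = 0.209
Percentile rank = 0.209 * 100 = 20.9

20.9


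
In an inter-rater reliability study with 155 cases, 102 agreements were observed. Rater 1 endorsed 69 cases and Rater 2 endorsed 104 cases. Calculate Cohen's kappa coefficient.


P_o = 102/155 = 0.658065
P_e = (69*104 + 86*51) / 24025 = 0.481249
kappa = (P_o - P_e) / (1 - P_e)
kappa = (0.658065 - 0.481249) / (1 - 0.481249)
kappa = 0.3408

0.3408


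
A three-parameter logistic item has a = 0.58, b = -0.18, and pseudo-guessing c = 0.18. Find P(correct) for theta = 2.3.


logit = 0.58*(2.3 - -0.18) = 1.4384
P* = 1/(1 + exp(-1.4384)) = 0.8082
P = 0.18 + (1 - 0.18) * 0.8082
P = 0.8427

0.8427


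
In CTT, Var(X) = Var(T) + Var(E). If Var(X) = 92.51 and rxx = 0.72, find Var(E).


var_true = rxx * var_obs = 0.72 * 92.51 = 66.6072
var_error = var_obs - var_true
var_error = 92.51 - 66.6072
var_error = 25.9028

25.9028


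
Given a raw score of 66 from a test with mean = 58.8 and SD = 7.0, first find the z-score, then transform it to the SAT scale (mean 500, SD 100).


z = (X - mean) / SD = (66 - 58.8) / 7.0
z = 7.2 / 7.0
z = 1.0286
SAT-scale = SAT = 500 + 100z
Carry z at full precision (z = 7.2 / 7.0) into the conversion:
SAT-scale = 500 + 100 * (7.2 / 7.0) = 500 + 720 / 7.0
SAT-scale = 500 + 102.8571
SAT-scale = 602.8571

602.8571


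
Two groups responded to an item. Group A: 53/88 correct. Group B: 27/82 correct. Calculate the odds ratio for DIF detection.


Odds_A = 53/35 = 1.5143
Odds_B = 27/55 = 0.4909
OR = Odds_A / Odds_B = 1.5143 / 0.4909
Exactly, OR = (53 * 55) / (35 * 27) = 2915 / 945
OR = 3.0847

3.0847


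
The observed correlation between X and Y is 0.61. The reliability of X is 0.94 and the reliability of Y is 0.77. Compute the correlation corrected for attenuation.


r_corrected = rxy / sqrt(rxx * ryy)
= 0.61 / sqrt(0.94 * 0.77)
= 0.61 / sqrt(0.7238)
= 0.61 / 0.850764
r_corrected = 0.717

0.717


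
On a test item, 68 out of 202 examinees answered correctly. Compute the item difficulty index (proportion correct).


Item difficulty p = number correct / total examinees
p = 68 / 202
p = 0.3366

0.3366


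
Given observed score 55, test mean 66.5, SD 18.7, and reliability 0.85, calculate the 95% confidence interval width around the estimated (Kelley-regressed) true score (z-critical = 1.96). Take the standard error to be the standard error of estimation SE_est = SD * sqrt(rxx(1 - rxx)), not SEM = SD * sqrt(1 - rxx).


True score estimate = 0.85*55 + 0.15*66.5 = 56.725
SE_est = SD * sqrt(rxx * (1 - rxx)) = 18.7 * sqrt(0.85 * 0.15) = 18.7 * sqrt(0.1275) = 6.677236
CI = T_est +/- z * SE_est, so width = 2 * z * SE_est = 2 * 1.96 * 6.677236
Width = 26.1748

26.1748


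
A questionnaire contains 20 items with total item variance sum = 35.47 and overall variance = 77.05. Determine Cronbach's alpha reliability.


alpha = (k/(k-1)) * (1 - sum(si^2)/s_total^2)
= (20/19) * (1 - 35.47/77.05)
alpha = 0.5681

0.5681


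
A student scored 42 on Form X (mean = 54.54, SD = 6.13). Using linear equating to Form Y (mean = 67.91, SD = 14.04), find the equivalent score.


slope = SD_Y / SD_X = 14.04 / 6.13 ~ 2.2904
intercept = mean_Y - slope * mean_X = 67.91 - (14.04 / 6.13) * 54.54 ~ -57.0071
Y = slope * X + intercept. To avoid rounding drift from the rounded slope/intercept, evaluate the equivalent form Y = mean_Y + SD_Y * (X - mean_X) / SD_X at full precision:
Y = 67.91 + 14.04 * (42 - 54.54) / 6.13
Y = 67.91 - 14.04 * 12.54 / 6.13
Y = 67.91 - 176.0616 / 6.13
Y = 67.91 - 28.7213
Y = 39.1887

39.1887


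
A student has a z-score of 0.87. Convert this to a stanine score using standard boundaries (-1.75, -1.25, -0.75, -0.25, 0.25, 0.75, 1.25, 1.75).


Stanine boundaries: [-1.75, -1.25, -0.75, -0.25, 0.25, 0.75, 1.25, 1.75]
z = 0.87
Check each boundary:
  z >= -1.75 -> could be stanine 2
  z >= -1.25 -> could be stanine 3
  z >= -0.75 -> could be stanine 4
  z >= -0.25 -> could be stanine 5
  z >= 0.25 -> could be stanine 6
  z >= 0.75 -> could be stanine 7
  z < 1.25
  z < 1.75
Highest qualifying boundary gives stanine = 7

7


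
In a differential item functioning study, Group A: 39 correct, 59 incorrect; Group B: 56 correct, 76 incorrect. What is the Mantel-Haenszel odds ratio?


Odds_A = 39/59 = 0.661
Odds_B = 56/76 = 0.7368
OR = Odds_A / Odds_B = 0.661 / 0.7368
Exactly, OR = (39 * 76) / (59 * 56) = 2964 / 3304
OR = 0.8971

0.8971


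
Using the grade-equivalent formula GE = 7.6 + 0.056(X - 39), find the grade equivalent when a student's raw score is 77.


raw - median = 77 - 39 = 38
slope * diff = 0.056 * 38 = 2.128
GE = 7.6 + 2.128
GE = 9.728

9.728


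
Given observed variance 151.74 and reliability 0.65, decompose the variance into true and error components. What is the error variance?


var_true = rxx * var_obs = 0.65 * 151.74 = 98.631
var_error = var_obs - var_true
var_error = 151.74 - 98.631
var_error = 53.109

53.109


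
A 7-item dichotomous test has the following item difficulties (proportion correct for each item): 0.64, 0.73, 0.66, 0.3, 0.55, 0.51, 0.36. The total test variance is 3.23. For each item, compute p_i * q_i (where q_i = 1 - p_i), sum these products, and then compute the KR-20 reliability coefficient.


For each item, compute p_i * q_i:
  Item 1: 0.64 * 0.36 = 0.2304
  Item 2: 0.73 * 0.27 = 0.1971
  Item 3: 0.66 * 0.34 = 0.2244
  Item 4: 0.3 * 0.7 = 0.21
  Item 5: 0.55 * 0.45 = 0.2475
  Item 6: 0.51 * 0.49 = 0.2499
  Item 7: 0.36 * 0.64 = 0.2304
Sum(p_i * q_i) = 0.2304 + 0.1971 + 0.2244 + 0.21 + 0.2475 + 0.2499 + 0.2304 = 1.5897
KR-20 = (k/(k-1)) * (1 - Sum(p_i*q_i) / Var_total)
= (7/6) * (1 - 1.5897/3.23)
= 1.1667 * 0.5078
KR-20 = 0.5925

0.5925


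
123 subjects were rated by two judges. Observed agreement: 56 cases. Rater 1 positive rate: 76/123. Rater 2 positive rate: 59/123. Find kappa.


P_o = 56/123 = 0.455285
P_e = (76*59 + 47*64) / 15129 = 0.495208
kappa = (P_o - P_e) / (1 - P_e)
kappa = (0.455285 - 0.495208) / (1 - 0.495208)
kappa = -0.0791

-0.0791


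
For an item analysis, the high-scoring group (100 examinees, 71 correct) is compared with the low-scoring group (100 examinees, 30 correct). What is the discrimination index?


p_upper = 71/100 = 0.71
p_lower = 30/100 = 0.3
D = 0.71 - 0.3 = 0.41

0.41


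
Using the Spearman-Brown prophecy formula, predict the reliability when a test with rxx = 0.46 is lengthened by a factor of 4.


r_new = (n * rxx) / (1 + (n-1) * rxx)
r_new = (4 * 0.46) / (1 + 3 * 0.46)
r_new = 1.84 / 2.38
r_new = 0.7731

0.7731


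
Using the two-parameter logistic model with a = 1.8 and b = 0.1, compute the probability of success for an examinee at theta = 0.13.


a*(theta - b) = 1.8 * (0.13 - 0.1) = 0.054
exp(-0.054) = 0.9474
P = 1 / (1 + 0.9474)
P = 0.5135

0.5135


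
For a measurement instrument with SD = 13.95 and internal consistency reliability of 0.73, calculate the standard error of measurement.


SEM = SD * sqrt(1 - rxx)
SEM = 13.95 * sqrt(1 - 0.73)
SEM = 13.95 * sqrt(0.27) = 13.95 * 0.519615
SEM = 7.2486

7.2486


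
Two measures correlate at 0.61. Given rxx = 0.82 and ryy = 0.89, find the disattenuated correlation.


r_corrected = rxy / sqrt(rxx * ryy)
= 0.61 / sqrt(0.82 * 0.89)
= 0.61 / sqrt(0.7298)
= 0.61 / 0.854283
r_corrected = 0.714

0.714


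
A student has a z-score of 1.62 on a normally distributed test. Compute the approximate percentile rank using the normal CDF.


CDF(z) = 0.5 * (1 + erf(z/sqrt(2)))
erf(1.1455) = 0.8948
CDF = 0.9474
Percentile rank = 0.9474 * 100 = 94.74

94.74


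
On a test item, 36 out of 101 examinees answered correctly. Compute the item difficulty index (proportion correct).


Item difficulty p = number correct / total examinees
p = 36 / 101
p = 0.3564

0.3564


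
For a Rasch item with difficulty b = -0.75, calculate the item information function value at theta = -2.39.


P = 1/(1+exp(-(-2.39--0.75))) = 0.1625
I = P*(1-P) = 0.1625 * 0.8375
I = 0.1361

0.1361


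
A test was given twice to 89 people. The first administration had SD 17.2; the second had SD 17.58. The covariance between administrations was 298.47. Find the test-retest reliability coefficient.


r = cov(X,Y) / (SD_X * SD_Y)
r = 298.47 / (17.2 * 17.58)
r = 298.47 / 302.376
r = 0.9871

0.9871


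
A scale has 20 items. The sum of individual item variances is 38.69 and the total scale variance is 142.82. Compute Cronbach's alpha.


alpha = (k/(k-1)) * (1 - sum(si^2)/s_total^2)
= (20/19) * (1 - 38.69/142.82)
alpha = 0.7675

0.7675


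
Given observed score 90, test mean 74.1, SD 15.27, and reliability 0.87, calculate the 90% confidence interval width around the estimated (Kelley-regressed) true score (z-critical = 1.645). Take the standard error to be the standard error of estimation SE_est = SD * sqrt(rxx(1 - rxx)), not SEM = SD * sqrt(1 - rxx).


True score estimate = 0.87*90 + 0.13*74.1 = 87.933
SE_est = SD * sqrt(rxx * (1 - rxx)) = 15.27 * sqrt(0.87 * 0.13) = 15.27 * sqrt(0.1131) = 5.135353
CI = T_est +/- z * SE_est, so width = 2 * z * SE_est = 2 * 1.645 * 5.135353
Width = 16.8953

16.8953


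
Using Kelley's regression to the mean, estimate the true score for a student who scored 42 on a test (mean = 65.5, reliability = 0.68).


T_est = rxx * X + (1 - rxx) * mean
T_est = 0.68 * 42 + 0.32 * 65.5
T_est = 28.56 + 20.96
T_est = 49.52

49.52


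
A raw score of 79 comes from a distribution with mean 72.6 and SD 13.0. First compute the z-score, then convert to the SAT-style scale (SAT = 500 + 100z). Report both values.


z = (X - mean) / SD = (79 - 72.6) / 13.0
z = 6.4 / 13.0
z = 0.4923
SAT-scale = SAT = 500 + 100z
Carry z at full precision (z = 6.4 / 13.0) into the conversion:
SAT-scale = 500 + 100 * (6.4 / 13.0) = 500 + 640 / 13.0
SAT-scale = 500 + 49.2308
SAT-scale = 549.2308

549.2308


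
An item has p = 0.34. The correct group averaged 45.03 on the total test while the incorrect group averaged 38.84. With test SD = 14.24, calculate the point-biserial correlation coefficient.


q = 1 - p = 0.66
rpb = ((M1 - M0) / SD) * sqrt(p * q)
rpb = ((45.03 - 38.84) / 14.24) * sqrt(0.34 * 0.66)
rpb = 0.2059

0.2059


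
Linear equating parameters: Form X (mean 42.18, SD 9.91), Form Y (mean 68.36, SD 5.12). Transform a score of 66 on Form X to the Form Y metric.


slope = SD_Y / SD_X = 5.12 / 9.91 ~ 0.5166
intercept = mean_Y - slope * mean_X = 68.36 - (5.12 / 9.91) * 42.18 ~ 46.5677
Y = slope * X + intercept. To avoid rounding drift from the rounded slope/intercept, evaluate the equivalent form Y = mean_Y + SD_Y * (X - mean_X) / SD_X at full precision:
Y = 68.36 + 5.12 * (66 - 42.18) / 9.91
Y = 68.36 + 5.12 * 23.82 / 9.91
Y = 68.36 + 121.9584 / 9.91
Y = 68.36 + 12.3066
Y = 80.6666

80.6666


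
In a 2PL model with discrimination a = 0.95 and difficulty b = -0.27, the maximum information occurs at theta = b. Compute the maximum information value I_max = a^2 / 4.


For 2PL, max info at theta = b = -0.27
I_max = a^2 / 4 = 0.95^2 / 4
= 0.9025 / 4
I_max = 0.2256

0.2256


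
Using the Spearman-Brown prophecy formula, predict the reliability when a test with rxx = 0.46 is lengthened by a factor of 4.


r_new = (n * rxx) / (1 + (n-1) * rxx)
r_new = (4 * 0.46) / (1 + 3 * 0.46)
r_new = 1.84 / 2.38
r_new = 0.7731

0.7731


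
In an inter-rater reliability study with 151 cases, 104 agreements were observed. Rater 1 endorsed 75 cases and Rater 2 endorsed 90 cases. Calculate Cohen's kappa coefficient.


P_o = 104/151 = 0.688742
P_e = (75*90 + 76*61) / 22801 = 0.499364
kappa = (P_o - P_e) / (1 - P_e)
kappa = (0.688742 - 0.499364) / (1 - 0.499364)
kappa = 0.3783

0.3783


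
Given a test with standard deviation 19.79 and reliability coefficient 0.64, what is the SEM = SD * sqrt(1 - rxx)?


SEM = SD * sqrt(1 - rxx)
SEM = 19.79 * sqrt(1 - 0.64)
SEM = 19.79 * sqrt(0.36) = 19.79 * 0.6
SEM = 11.874

11.874


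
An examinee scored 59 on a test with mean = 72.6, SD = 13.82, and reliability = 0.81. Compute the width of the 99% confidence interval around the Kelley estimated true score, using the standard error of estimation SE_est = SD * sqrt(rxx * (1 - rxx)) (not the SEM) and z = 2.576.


True score estimate = 0.81*59 + 0.19*72.6 = 61.584
SE_est = SD * sqrt(rxx * (1 - rxx)) = 13.82 * sqrt(0.81 * 0.19) = 13.82 * sqrt(0.1539) = 5.421599
CI = T_est +/- z * SE_est, so width = 2 * z * SE_est = 2 * 2.576 * 5.421599
Width = 27.9321

27.9321


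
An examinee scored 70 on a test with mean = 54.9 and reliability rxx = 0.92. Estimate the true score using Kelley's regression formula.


T_est = rxx * X + (1 - rxx) * mean
T_est = 0.92 * 70 + 0.08 * 54.9
T_est = 64.4 + 4.392
T_est = 68.792

68.792


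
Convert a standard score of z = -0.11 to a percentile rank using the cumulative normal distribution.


CDF(z) = 0.5 * (1 + erf(z/sqrt(2)))
erf(-0.0778) = -0.0876
CDF = 0.4562
Percentile rank = 0.4562 * 100 = 45.62

45.62


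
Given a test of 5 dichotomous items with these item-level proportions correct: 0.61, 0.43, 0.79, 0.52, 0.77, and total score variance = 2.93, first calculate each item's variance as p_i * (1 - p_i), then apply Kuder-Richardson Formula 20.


For each item, compute p_i * q_i:
  Item 1: 0.61 * 0.39 = 0.2379
  Item 2: 0.43 * 0.57 = 0.2451
  Item 3: 0.79 * 0.21 = 0.1659
  Item 4: 0.52 * 0.48 = 0.2496
  Item 5: 0.77 * 0.23 = 0.1771
Sum(p_i * q_i) = 0.2379 + 0.2451 + 0.1659 + 0.2496 + 0.1771 = 1.0756
KR-20 = (k/(k-1)) * (1 - Sum(p_i*q_i) / Var_total)
= (5/4) * (1 - 1.0756/2.93)
= 1.25 * 0.6329
KR-20 = 0.7911

0.7911


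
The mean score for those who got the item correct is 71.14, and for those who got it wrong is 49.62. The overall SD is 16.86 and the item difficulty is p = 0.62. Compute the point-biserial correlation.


q = 1 - p = 0.38
rpb = ((M1 - M0) / SD) * sqrt(p * q)
rpb = ((71.14 - 49.62) / 16.86) * sqrt(0.62 * 0.38)
rpb = 0.6195

0.6195


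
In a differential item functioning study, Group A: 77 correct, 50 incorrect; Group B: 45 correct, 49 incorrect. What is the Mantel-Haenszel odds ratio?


Odds_A = 77/50 = 1.54
Odds_B = 45/49 = 0.9184
OR = Odds_A / Odds_B = 1.54 / 0.9184
Exactly, OR = (77 * 49) / (50 * 45) = 3773 / 2250
OR = 1.6769

1.6769


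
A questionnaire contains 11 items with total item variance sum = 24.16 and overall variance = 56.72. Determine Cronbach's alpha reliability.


alpha = (k/(k-1)) * (1 - sum(si^2)/s_total^2)
= (11/10) * (1 - 24.16/56.72)
alpha = 0.6315

0.6315


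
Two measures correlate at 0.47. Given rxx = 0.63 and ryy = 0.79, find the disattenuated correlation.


r_corrected = rxy / sqrt(rxx * ryy)
= 0.47 / sqrt(0.63 * 0.79)
= 0.47 / sqrt(0.4977)
= 0.47 / 0.705479
r_corrected = 0.6662

0.6662


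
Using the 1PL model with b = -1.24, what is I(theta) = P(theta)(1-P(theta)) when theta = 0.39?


P = 1/(1+exp(-(0.39--1.24))) = 0.8362
I = P*(1-P) = 0.8362 * 0.1638
I = 0.137

0.137


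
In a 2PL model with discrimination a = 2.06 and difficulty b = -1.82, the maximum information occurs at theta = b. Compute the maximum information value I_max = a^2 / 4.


For 2PL, max info at theta = b = -1.82
I_max = a^2 / 4 = 2.06^2 / 4
= 4.2436 / 4
I_max = 1.0609

1.0609


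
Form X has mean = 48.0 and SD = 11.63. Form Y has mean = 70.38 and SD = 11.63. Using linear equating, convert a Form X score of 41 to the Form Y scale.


slope = SD_Y / SD_X = 11.63 / 11.63 ~ 1.0
intercept = mean_Y - slope * mean_X = 70.38 - (11.63 / 11.63) * 48.0 ~ 22.38
Y = slope * X + intercept. To avoid rounding drift from the rounded slope/intercept, evaluate the equivalent form Y = mean_Y + SD_Y * (X - mean_X) / SD_X at full precision:
Y = 70.38 + 11.63 * (41 - 48.0) / 11.63
Y = 70.38 - 11.63 * 7.0 / 11.63
Y = 70.38 - 81.41 / 11.63
Y = 70.38 - 7.0
Y = 63.38

63.38


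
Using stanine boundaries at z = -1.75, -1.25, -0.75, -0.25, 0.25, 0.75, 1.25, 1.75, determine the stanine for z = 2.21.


Stanine boundaries: [-1.75, -1.25, -0.75, -0.25, 0.25, 0.75, 1.25, 1.75]
z = 2.21
Check each boundary:
  z >= -1.75 -> could be stanine 2
  z >= -1.25 -> could be stanine 3
  z >= -0.75 -> could be stanine 4
  z >= -0.25 -> could be stanine 5
  z >= 0.25 -> could be stanine 6
  z >= 0.75 -> could be stanine 7
  z >= 1.25 -> could be stanine 8
  z >= 1.75 -> could be stanine 9
Highest qualifying boundary gives stanine = 9

9


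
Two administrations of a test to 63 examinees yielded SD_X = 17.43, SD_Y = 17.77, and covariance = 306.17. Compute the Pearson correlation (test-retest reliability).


r = cov(X,Y) / (SD_X * SD_Y)
r = 306.17 / (17.43 * 17.77)
r = 306.17 / 309.7311
r = 0.9885

0.9885


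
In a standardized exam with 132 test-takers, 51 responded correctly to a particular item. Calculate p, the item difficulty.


Item difficulty p = number correct / total examinees
p = 51 / 132
p = 0.3864

0.3864


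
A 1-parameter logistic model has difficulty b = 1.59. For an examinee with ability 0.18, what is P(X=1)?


theta - b = 0.18 - 1.59 = -1.41
exp(-(theta - b)) = exp(1.41) = 4.096
P = 1 / (1 + 4.096)
P = 0.1962

0.1962


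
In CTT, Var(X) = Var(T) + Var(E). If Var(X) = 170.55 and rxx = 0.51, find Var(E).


var_true = rxx * var_obs = 0.51 * 170.55 = 86.9805
var_error = var_obs - var_true
var_error = 170.55 - 86.9805
var_error = 83.5695

83.5695


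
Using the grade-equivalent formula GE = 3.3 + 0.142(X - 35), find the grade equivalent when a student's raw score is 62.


raw - median = 62 - 35 = 27
slope * diff = 0.142 * 27 = 3.834
GE = 3.3 + 3.834
GE = 7.134

7.134


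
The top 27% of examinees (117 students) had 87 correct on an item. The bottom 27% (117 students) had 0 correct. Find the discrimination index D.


p_upper = 87/117 = 0.7436
p_lower = 0/117 = 0.0
D = 0.7436 - 0.0 = 0.7436

0.7436


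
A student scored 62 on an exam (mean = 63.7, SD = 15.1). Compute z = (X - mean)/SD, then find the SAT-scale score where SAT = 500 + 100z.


z = (X - mean) / SD = (62 - 63.7) / 15.1
z = -1.7 / 15.1
z = -0.1126
SAT-scale = SAT = 500 + 100z
Carry z at full precision (z = -1.7 / 15.1) into the conversion:
SAT-scale = 500 + 100 * (-1.7 / 15.1) = 500 + -170 / 15.1
SAT-scale = 500 + -11.2583
SAT-scale = 488.7417

488.7417


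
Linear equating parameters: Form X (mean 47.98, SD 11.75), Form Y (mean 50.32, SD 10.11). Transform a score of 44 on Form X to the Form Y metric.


slope = SD_Y / SD_X = 10.11 / 11.75 ~ 0.8604
intercept = mean_Y - slope * mean_X = 50.32 - (10.11 / 11.75) * 47.98 ~ 9.0368
Y = slope * X + intercept. To avoid rounding drift from the rounded slope/intercept, evaluate the equivalent form Y = mean_Y + SD_Y * (X - mean_X) / SD_X at full precision:
Y = 50.32 + 10.11 * (44 - 47.98) / 11.75
Y = 50.32 - 10.11 * 3.98 / 11.75
Y = 50.32 - 40.2378 / 11.75
Y = 50.32 - 3.4245
Y = 46.8955

46.8955


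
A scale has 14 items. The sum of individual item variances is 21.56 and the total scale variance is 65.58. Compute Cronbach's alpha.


alpha = (k/(k-1)) * (1 - sum(si^2)/s_total^2)
= (14/13) * (1 - 21.56/65.58)
alpha = 0.7229

0.7229


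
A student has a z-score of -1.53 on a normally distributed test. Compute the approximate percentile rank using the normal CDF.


CDF(z) = 0.5 * (1 + erf(z/sqrt(2)))
erf(-1.0819) = -0.874
CDF = 0.063
Percentile rank = 0.063 * 100 = 6.3

6.3


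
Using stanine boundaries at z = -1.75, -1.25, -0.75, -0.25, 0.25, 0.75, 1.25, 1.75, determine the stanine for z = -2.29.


Stanine boundaries: [-1.75, -1.25, -0.75, -0.25, 0.25, 0.75, 1.25, 1.75]
z = -2.29
Check each boundary:
  z < -1.75
  z < -1.25
  z < -0.75
  z < -0.25
  z < 0.25
  z < 0.75
  z < 1.25
  z < 1.75
Highest qualifying boundary gives stanine = 1

1


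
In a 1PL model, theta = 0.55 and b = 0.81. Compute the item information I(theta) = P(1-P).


P = 1/(1+exp(-(0.55-0.81))) = 0.4354
I = P*(1-P) = 0.4354 * 0.5646
I = 0.2458

0.2458


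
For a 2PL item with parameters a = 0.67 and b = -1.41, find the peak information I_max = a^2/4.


For 2PL, max info at theta = b = -1.41
I_max = a^2 / 4 = 0.67^2 / 4
= 0.4489 / 4
I_max = 0.1122

0.1122


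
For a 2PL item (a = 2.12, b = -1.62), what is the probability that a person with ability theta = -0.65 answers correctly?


a*(theta - b) = 2.12 * (-0.65 - -1.62) = 2.0564
exp(-2.0564) = 0.1279
P = 1 / (1 + 0.1279)
P = 0.8866

0.8866


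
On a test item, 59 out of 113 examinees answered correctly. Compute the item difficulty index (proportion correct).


Item difficulty p = number correct / total examinees
p = 59 / 113
p = 0.5221

0.5221


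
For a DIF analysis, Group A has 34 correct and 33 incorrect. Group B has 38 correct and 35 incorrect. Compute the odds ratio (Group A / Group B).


Odds_A = 34/33 = 1.0303
Odds_B = 38/35 = 1.0857
OR = Odds_A / Odds_B = 1.0303 / 1.0857
Exactly, OR = (34 * 35) / (33 * 38) = 1190 / 1254
OR = 0.949

0.949


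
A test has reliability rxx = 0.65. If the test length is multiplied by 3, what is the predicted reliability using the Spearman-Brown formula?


r_new = (n * rxx) / (1 + (n-1) * rxx)
r_new = (3 * 0.65) / (1 + 2 * 0.65)
r_new = 1.95 / 2.3
r_new = 0.8478

0.8478


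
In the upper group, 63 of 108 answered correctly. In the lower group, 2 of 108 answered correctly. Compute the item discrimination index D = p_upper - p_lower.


p_upper = 63/108 = 0.5833
p_lower = 2/108 = 0.0185
D = 0.5833 - 0.0185 = 0.5648

0.5648


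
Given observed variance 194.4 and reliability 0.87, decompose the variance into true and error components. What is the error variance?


var_true = rxx * var_obs = 0.87 * 194.4 = 169.128
var_error = var_obs - var_true
var_error = 194.4 - 169.128
var_error = 25.272

25.272


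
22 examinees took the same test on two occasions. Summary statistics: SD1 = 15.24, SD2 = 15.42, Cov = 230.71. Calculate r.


r = cov(X,Y) / (SD_X * SD_Y)
r = 230.71 / (15.24 * 15.42)
r = 230.71 / 235.0008
r = 0.9817

0.9817
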